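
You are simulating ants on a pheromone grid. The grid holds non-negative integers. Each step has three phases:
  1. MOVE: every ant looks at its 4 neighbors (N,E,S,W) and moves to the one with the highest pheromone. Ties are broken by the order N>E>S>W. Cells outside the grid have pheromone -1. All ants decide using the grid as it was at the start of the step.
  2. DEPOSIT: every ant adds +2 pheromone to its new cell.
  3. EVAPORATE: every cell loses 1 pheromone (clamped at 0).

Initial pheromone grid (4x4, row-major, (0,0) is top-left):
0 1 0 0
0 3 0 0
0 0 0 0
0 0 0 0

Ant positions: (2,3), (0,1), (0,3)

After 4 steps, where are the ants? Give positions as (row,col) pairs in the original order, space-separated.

Step 1: ant0:(2,3)->N->(1,3) | ant1:(0,1)->S->(1,1) | ant2:(0,3)->S->(1,3)
  grid max=4 at (1,1)
Step 2: ant0:(1,3)->N->(0,3) | ant1:(1,1)->N->(0,1) | ant2:(1,3)->N->(0,3)
  grid max=3 at (0,3)
Step 3: ant0:(0,3)->S->(1,3) | ant1:(0,1)->S->(1,1) | ant2:(0,3)->S->(1,3)
  grid max=5 at (1,3)
Step 4: ant0:(1,3)->N->(0,3) | ant1:(1,1)->N->(0,1) | ant2:(1,3)->N->(0,3)
  grid max=5 at (0,3)

(0,3) (0,1) (0,3)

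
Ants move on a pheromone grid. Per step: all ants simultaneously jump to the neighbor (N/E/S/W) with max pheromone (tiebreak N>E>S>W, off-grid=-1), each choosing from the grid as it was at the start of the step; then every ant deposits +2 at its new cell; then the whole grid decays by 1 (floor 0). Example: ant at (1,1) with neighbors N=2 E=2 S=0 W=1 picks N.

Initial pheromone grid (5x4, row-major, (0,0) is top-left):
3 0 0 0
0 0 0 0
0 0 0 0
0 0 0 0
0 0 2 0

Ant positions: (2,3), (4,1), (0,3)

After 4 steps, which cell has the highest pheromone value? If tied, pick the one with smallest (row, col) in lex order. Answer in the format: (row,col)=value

Step 1: ant0:(2,3)->N->(1,3) | ant1:(4,1)->E->(4,2) | ant2:(0,3)->S->(1,3)
  grid max=3 at (1,3)
Step 2: ant0:(1,3)->N->(0,3) | ant1:(4,2)->N->(3,2) | ant2:(1,3)->N->(0,3)
  grid max=3 at (0,3)
Step 3: ant0:(0,3)->S->(1,3) | ant1:(3,2)->S->(4,2) | ant2:(0,3)->S->(1,3)
  grid max=5 at (1,3)
Step 4: ant0:(1,3)->N->(0,3) | ant1:(4,2)->N->(3,2) | ant2:(1,3)->N->(0,3)
  grid max=5 at (0,3)
Final grid:
  0 0 0 5
  0 0 0 4
  0 0 0 0
  0 0 1 0
  0 0 2 0
Max pheromone 5 at (0,3)

Answer: (0,3)=5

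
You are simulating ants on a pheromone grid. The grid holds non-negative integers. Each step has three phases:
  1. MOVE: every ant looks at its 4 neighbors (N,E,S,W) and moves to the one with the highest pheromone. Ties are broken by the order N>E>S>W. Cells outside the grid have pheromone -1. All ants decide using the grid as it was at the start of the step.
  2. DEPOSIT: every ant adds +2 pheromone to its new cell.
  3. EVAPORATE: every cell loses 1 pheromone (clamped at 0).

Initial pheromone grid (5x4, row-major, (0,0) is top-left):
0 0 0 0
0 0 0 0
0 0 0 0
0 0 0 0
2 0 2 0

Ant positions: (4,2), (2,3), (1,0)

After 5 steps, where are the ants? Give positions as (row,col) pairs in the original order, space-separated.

Step 1: ant0:(4,2)->N->(3,2) | ant1:(2,3)->N->(1,3) | ant2:(1,0)->N->(0,0)
  grid max=1 at (0,0)
Step 2: ant0:(3,2)->S->(4,2) | ant1:(1,3)->N->(0,3) | ant2:(0,0)->E->(0,1)
  grid max=2 at (4,2)
Step 3: ant0:(4,2)->N->(3,2) | ant1:(0,3)->S->(1,3) | ant2:(0,1)->E->(0,2)
  grid max=1 at (0,2)
Step 4: ant0:(3,2)->S->(4,2) | ant1:(1,3)->N->(0,3) | ant2:(0,2)->E->(0,3)
  grid max=3 at (0,3)
Step 5: ant0:(4,2)->N->(3,2) | ant1:(0,3)->S->(1,3) | ant2:(0,3)->S->(1,3)
  grid max=3 at (1,3)

(3,2) (1,3) (1,3)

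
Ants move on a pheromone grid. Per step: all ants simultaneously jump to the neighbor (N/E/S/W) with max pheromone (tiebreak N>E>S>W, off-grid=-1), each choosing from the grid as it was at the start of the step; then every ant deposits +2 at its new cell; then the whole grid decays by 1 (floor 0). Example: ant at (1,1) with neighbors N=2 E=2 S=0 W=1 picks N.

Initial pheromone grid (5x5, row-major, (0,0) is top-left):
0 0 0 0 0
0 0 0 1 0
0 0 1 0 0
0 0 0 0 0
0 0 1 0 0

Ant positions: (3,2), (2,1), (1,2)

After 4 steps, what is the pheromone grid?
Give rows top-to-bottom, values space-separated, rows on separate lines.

After step 1: ants at (2,2),(2,2),(1,3)
  0 0 0 0 0
  0 0 0 2 0
  0 0 4 0 0
  0 0 0 0 0
  0 0 0 0 0
After step 2: ants at (1,2),(1,2),(0,3)
  0 0 0 1 0
  0 0 3 1 0
  0 0 3 0 0
  0 0 0 0 0
  0 0 0 0 0
After step 3: ants at (2,2),(2,2),(1,3)
  0 0 0 0 0
  0 0 2 2 0
  0 0 6 0 0
  0 0 0 0 0
  0 0 0 0 0
After step 4: ants at (1,2),(1,2),(1,2)
  0 0 0 0 0
  0 0 7 1 0
  0 0 5 0 0
  0 0 0 0 0
  0 0 0 0 0

0 0 0 0 0
0 0 7 1 0
0 0 5 0 0
0 0 0 0 0
0 0 0 0 0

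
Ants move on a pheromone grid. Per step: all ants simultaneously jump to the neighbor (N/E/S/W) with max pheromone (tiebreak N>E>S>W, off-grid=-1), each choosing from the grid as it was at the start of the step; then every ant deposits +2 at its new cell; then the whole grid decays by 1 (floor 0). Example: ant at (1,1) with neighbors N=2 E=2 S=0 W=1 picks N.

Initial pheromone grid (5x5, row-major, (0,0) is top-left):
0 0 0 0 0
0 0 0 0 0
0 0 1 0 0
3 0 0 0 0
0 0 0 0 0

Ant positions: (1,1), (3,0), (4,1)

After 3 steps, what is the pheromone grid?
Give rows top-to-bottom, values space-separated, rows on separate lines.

After step 1: ants at (0,1),(2,0),(3,1)
  0 1 0 0 0
  0 0 0 0 0
  1 0 0 0 0
  2 1 0 0 0
  0 0 0 0 0
After step 2: ants at (0,2),(3,0),(3,0)
  0 0 1 0 0
  0 0 0 0 0
  0 0 0 0 0
  5 0 0 0 0
  0 0 0 0 0
After step 3: ants at (0,3),(2,0),(2,0)
  0 0 0 1 0
  0 0 0 0 0
  3 0 0 0 0
  4 0 0 0 0
  0 0 0 0 0

0 0 0 1 0
0 0 0 0 0
3 0 0 0 0
4 0 0 0 0
0 0 0 0 0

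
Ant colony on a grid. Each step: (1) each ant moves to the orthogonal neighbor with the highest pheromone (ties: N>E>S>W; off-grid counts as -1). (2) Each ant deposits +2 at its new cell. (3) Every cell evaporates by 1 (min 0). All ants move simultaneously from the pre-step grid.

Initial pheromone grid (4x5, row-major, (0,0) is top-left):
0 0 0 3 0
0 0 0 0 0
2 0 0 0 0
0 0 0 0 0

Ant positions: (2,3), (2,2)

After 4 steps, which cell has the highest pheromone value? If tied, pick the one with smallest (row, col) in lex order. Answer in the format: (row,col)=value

Answer: (0,3)=5

Derivation:
Step 1: ant0:(2,3)->N->(1,3) | ant1:(2,2)->N->(1,2)
  grid max=2 at (0,3)
Step 2: ant0:(1,3)->N->(0,3) | ant1:(1,2)->E->(1,3)
  grid max=3 at (0,3)
Step 3: ant0:(0,3)->S->(1,3) | ant1:(1,3)->N->(0,3)
  grid max=4 at (0,3)
Step 4: ant0:(1,3)->N->(0,3) | ant1:(0,3)->S->(1,3)
  grid max=5 at (0,3)
Final grid:
  0 0 0 5 0
  0 0 0 4 0
  0 0 0 0 0
  0 0 0 0 0
Max pheromone 5 at (0,3)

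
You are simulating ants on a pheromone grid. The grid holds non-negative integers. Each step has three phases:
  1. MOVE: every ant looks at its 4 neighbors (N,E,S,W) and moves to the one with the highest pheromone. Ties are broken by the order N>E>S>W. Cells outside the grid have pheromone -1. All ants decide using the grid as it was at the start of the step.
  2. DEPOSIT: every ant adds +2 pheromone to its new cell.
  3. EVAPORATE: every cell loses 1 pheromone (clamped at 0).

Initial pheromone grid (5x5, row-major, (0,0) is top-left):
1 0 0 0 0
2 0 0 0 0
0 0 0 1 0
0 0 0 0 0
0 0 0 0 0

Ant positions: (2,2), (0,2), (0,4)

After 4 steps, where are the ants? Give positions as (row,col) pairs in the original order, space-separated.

Step 1: ant0:(2,2)->E->(2,3) | ant1:(0,2)->E->(0,3) | ant2:(0,4)->S->(1,4)
  grid max=2 at (2,3)
Step 2: ant0:(2,3)->N->(1,3) | ant1:(0,3)->E->(0,4) | ant2:(1,4)->N->(0,4)
  grid max=3 at (0,4)
Step 3: ant0:(1,3)->S->(2,3) | ant1:(0,4)->S->(1,4) | ant2:(0,4)->S->(1,4)
  grid max=3 at (1,4)
Step 4: ant0:(2,3)->N->(1,3) | ant1:(1,4)->N->(0,4) | ant2:(1,4)->N->(0,4)
  grid max=5 at (0,4)

(1,3) (0,4) (0,4)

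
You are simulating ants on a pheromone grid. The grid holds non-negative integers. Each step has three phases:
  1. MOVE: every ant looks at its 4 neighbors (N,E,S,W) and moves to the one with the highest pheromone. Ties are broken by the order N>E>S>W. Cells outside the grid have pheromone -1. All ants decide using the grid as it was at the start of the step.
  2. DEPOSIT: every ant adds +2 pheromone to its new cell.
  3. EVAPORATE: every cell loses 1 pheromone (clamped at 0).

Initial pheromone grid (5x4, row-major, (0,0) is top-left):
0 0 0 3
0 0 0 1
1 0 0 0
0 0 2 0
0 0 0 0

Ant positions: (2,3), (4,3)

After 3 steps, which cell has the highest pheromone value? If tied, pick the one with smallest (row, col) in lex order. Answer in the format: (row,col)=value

Step 1: ant0:(2,3)->N->(1,3) | ant1:(4,3)->N->(3,3)
  grid max=2 at (0,3)
Step 2: ant0:(1,3)->N->(0,3) | ant1:(3,3)->W->(3,2)
  grid max=3 at (0,3)
Step 3: ant0:(0,3)->S->(1,3) | ant1:(3,2)->N->(2,2)
  grid max=2 at (0,3)
Final grid:
  0 0 0 2
  0 0 0 2
  0 0 1 0
  0 0 1 0
  0 0 0 0
Max pheromone 2 at (0,3)

Answer: (0,3)=2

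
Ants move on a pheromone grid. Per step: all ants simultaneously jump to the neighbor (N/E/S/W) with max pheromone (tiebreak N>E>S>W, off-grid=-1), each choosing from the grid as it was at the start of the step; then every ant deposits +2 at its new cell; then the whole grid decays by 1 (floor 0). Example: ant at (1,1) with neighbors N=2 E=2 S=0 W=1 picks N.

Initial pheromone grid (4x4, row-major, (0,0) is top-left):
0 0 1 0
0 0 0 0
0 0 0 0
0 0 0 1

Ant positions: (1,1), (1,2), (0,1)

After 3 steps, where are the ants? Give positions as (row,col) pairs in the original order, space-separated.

Step 1: ant0:(1,1)->N->(0,1) | ant1:(1,2)->N->(0,2) | ant2:(0,1)->E->(0,2)
  grid max=4 at (0,2)
Step 2: ant0:(0,1)->E->(0,2) | ant1:(0,2)->W->(0,1) | ant2:(0,2)->W->(0,1)
  grid max=5 at (0,2)
Step 3: ant0:(0,2)->W->(0,1) | ant1:(0,1)->E->(0,2) | ant2:(0,1)->E->(0,2)
  grid max=8 at (0,2)

(0,1) (0,2) (0,2)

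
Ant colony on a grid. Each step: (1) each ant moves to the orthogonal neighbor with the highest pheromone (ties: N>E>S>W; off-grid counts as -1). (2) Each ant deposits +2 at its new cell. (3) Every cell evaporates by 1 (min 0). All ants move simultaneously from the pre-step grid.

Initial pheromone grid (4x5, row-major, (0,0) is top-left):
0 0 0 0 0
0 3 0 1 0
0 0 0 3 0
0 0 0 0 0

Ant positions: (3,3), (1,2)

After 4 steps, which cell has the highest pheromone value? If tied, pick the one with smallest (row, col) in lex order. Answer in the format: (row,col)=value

Answer: (1,1)=3

Derivation:
Step 1: ant0:(3,3)->N->(2,3) | ant1:(1,2)->W->(1,1)
  grid max=4 at (1,1)
Step 2: ant0:(2,3)->N->(1,3) | ant1:(1,1)->N->(0,1)
  grid max=3 at (1,1)
Step 3: ant0:(1,3)->S->(2,3) | ant1:(0,1)->S->(1,1)
  grid max=4 at (1,1)
Step 4: ant0:(2,3)->N->(1,3) | ant1:(1,1)->N->(0,1)
  grid max=3 at (1,1)
Final grid:
  0 1 0 0 0
  0 3 0 1 0
  0 0 0 3 0
  0 0 0 0 0
Max pheromone 3 at (1,1)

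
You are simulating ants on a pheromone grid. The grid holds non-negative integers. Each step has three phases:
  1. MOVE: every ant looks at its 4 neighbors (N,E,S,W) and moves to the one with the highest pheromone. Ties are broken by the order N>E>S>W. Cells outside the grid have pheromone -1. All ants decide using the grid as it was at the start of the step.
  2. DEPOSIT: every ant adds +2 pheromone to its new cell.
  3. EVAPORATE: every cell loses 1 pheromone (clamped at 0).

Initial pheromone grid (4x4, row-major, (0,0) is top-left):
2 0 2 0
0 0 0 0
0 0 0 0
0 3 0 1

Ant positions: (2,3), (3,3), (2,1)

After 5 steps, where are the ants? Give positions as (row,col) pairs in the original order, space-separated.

Step 1: ant0:(2,3)->S->(3,3) | ant1:(3,3)->N->(2,3) | ant2:(2,1)->S->(3,1)
  grid max=4 at (3,1)
Step 2: ant0:(3,3)->N->(2,3) | ant1:(2,3)->S->(3,3) | ant2:(3,1)->N->(2,1)
  grid max=3 at (3,1)
Step 3: ant0:(2,3)->S->(3,3) | ant1:(3,3)->N->(2,3) | ant2:(2,1)->S->(3,1)
  grid max=4 at (3,1)
Step 4: ant0:(3,3)->N->(2,3) | ant1:(2,3)->S->(3,3) | ant2:(3,1)->N->(2,1)
  grid max=5 at (3,3)
Step 5: ant0:(2,3)->S->(3,3) | ant1:(3,3)->N->(2,3) | ant2:(2,1)->S->(3,1)
  grid max=6 at (3,3)

(3,3) (2,3) (3,1)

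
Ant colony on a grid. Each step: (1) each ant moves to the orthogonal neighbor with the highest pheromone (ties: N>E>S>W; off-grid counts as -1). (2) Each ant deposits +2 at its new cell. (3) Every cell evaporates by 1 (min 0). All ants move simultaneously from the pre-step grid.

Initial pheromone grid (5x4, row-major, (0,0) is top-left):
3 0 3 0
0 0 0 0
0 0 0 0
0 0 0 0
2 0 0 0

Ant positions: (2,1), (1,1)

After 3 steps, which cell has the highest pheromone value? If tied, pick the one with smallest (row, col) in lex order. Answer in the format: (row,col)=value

Step 1: ant0:(2,1)->N->(1,1) | ant1:(1,1)->N->(0,1)
  grid max=2 at (0,0)
Step 2: ant0:(1,1)->N->(0,1) | ant1:(0,1)->E->(0,2)
  grid max=3 at (0,2)
Step 3: ant0:(0,1)->E->(0,2) | ant1:(0,2)->W->(0,1)
  grid max=4 at (0,2)
Final grid:
  0 3 4 0
  0 0 0 0
  0 0 0 0
  0 0 0 0
  0 0 0 0
Max pheromone 4 at (0,2)

Answer: (0,2)=4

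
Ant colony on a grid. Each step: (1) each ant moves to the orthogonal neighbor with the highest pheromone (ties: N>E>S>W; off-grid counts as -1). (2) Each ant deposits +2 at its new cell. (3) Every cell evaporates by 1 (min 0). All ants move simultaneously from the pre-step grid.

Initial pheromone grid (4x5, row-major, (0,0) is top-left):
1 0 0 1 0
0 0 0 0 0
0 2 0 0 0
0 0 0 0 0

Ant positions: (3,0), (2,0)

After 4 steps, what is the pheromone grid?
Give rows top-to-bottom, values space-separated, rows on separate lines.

After step 1: ants at (2,0),(2,1)
  0 0 0 0 0
  0 0 0 0 0
  1 3 0 0 0
  0 0 0 0 0
After step 2: ants at (2,1),(2,0)
  0 0 0 0 0
  0 0 0 0 0
  2 4 0 0 0
  0 0 0 0 0
After step 3: ants at (2,0),(2,1)
  0 0 0 0 0
  0 0 0 0 0
  3 5 0 0 0
  0 0 0 0 0
After step 4: ants at (2,1),(2,0)
  0 0 0 0 0
  0 0 0 0 0
  4 6 0 0 0
  0 0 0 0 0

0 0 0 0 0
0 0 0 0 0
4 6 0 0 0
0 0 0 0 0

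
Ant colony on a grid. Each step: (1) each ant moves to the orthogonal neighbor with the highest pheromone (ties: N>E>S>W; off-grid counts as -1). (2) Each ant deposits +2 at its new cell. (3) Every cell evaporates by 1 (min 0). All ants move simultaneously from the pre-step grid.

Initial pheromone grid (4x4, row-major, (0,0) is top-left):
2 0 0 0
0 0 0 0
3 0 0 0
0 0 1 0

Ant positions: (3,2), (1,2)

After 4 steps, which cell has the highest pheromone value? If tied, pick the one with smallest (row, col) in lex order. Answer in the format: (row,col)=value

Step 1: ant0:(3,2)->N->(2,2) | ant1:(1,2)->N->(0,2)
  grid max=2 at (2,0)
Step 2: ant0:(2,2)->N->(1,2) | ant1:(0,2)->E->(0,3)
  grid max=1 at (0,3)
Step 3: ant0:(1,2)->N->(0,2) | ant1:(0,3)->S->(1,3)
  grid max=1 at (0,2)
Step 4: ant0:(0,2)->E->(0,3) | ant1:(1,3)->N->(0,3)
  grid max=3 at (0,3)
Final grid:
  0 0 0 3
  0 0 0 0
  0 0 0 0
  0 0 0 0
Max pheromone 3 at (0,3)

Answer: (0,3)=3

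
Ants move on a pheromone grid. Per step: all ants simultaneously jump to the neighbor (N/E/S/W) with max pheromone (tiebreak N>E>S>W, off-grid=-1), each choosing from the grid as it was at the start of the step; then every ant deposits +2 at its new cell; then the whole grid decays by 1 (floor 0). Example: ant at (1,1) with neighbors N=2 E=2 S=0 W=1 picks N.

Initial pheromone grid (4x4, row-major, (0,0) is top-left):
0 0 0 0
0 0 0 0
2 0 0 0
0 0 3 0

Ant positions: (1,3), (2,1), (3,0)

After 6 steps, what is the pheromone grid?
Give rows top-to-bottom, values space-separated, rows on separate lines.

After step 1: ants at (0,3),(2,0),(2,0)
  0 0 0 1
  0 0 0 0
  5 0 0 0
  0 0 2 0
After step 2: ants at (1,3),(1,0),(1,0)
  0 0 0 0
  3 0 0 1
  4 0 0 0
  0 0 1 0
After step 3: ants at (0,3),(2,0),(2,0)
  0 0 0 1
  2 0 0 0
  7 0 0 0
  0 0 0 0
After step 4: ants at (1,3),(1,0),(1,0)
  0 0 0 0
  5 0 0 1
  6 0 0 0
  0 0 0 0
After step 5: ants at (0,3),(2,0),(2,0)
  0 0 0 1
  4 0 0 0
  9 0 0 0
  0 0 0 0
After step 6: ants at (1,3),(1,0),(1,0)
  0 0 0 0
  7 0 0 1
  8 0 0 0
  0 0 0 0

0 0 0 0
7 0 0 1
8 0 0 0
0 0 0 0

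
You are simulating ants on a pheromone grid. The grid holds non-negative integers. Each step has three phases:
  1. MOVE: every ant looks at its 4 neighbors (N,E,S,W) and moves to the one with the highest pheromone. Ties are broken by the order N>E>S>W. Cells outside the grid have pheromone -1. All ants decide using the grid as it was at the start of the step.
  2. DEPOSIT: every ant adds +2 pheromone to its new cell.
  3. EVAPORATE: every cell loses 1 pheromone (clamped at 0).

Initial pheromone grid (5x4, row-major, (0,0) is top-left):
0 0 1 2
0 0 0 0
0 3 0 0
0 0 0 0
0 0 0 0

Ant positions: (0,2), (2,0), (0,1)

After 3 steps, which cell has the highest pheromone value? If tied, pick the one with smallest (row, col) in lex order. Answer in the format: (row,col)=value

Answer: (0,3)=5

Derivation:
Step 1: ant0:(0,2)->E->(0,3) | ant1:(2,0)->E->(2,1) | ant2:(0,1)->E->(0,2)
  grid max=4 at (2,1)
Step 2: ant0:(0,3)->W->(0,2) | ant1:(2,1)->N->(1,1) | ant2:(0,2)->E->(0,3)
  grid max=4 at (0,3)
Step 3: ant0:(0,2)->E->(0,3) | ant1:(1,1)->S->(2,1) | ant2:(0,3)->W->(0,2)
  grid max=5 at (0,3)
Final grid:
  0 0 4 5
  0 0 0 0
  0 4 0 0
  0 0 0 0
  0 0 0 0
Max pheromone 5 at (0,3)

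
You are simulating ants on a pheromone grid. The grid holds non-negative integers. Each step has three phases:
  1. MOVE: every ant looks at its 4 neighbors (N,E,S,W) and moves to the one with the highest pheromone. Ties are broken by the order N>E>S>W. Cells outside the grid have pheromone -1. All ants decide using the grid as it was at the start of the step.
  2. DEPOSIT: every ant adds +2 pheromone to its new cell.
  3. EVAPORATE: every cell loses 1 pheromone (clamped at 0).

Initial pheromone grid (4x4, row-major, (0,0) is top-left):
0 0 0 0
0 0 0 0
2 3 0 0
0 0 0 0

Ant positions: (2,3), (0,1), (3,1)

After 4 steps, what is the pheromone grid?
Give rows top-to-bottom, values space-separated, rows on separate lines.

After step 1: ants at (1,3),(0,2),(2,1)
  0 0 1 0
  0 0 0 1
  1 4 0 0
  0 0 0 0
After step 2: ants at (0,3),(0,3),(2,0)
  0 0 0 3
  0 0 0 0
  2 3 0 0
  0 0 0 0
After step 3: ants at (1,3),(1,3),(2,1)
  0 0 0 2
  0 0 0 3
  1 4 0 0
  0 0 0 0
After step 4: ants at (0,3),(0,3),(2,0)
  0 0 0 5
  0 0 0 2
  2 3 0 0
  0 0 0 0

0 0 0 5
0 0 0 2
2 3 0 0
0 0 0 0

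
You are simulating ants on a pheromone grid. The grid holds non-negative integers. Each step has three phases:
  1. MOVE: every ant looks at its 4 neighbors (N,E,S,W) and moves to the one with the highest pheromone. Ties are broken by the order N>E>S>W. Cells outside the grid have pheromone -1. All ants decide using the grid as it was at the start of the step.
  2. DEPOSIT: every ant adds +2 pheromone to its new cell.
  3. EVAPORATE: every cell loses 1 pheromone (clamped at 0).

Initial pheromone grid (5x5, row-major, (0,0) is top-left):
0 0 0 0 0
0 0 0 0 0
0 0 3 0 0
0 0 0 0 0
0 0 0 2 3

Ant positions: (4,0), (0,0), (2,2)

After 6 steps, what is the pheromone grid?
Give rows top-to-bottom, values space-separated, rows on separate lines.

After step 1: ants at (3,0),(0,1),(1,2)
  0 1 0 0 0
  0 0 1 0 0
  0 0 2 0 0
  1 0 0 0 0
  0 0 0 1 2
After step 2: ants at (2,0),(0,2),(2,2)
  0 0 1 0 0
  0 0 0 0 0
  1 0 3 0 0
  0 0 0 0 0
  0 0 0 0 1
After step 3: ants at (1,0),(0,3),(1,2)
  0 0 0 1 0
  1 0 1 0 0
  0 0 2 0 0
  0 0 0 0 0
  0 0 0 0 0
After step 4: ants at (0,0),(0,4),(2,2)
  1 0 0 0 1
  0 0 0 0 0
  0 0 3 0 0
  0 0 0 0 0
  0 0 0 0 0
After step 5: ants at (0,1),(1,4),(1,2)
  0 1 0 0 0
  0 0 1 0 1
  0 0 2 0 0
  0 0 0 0 0
  0 0 0 0 0
After step 6: ants at (0,2),(0,4),(2,2)
  0 0 1 0 1
  0 0 0 0 0
  0 0 3 0 0
  0 0 0 0 0
  0 0 0 0 0

0 0 1 0 1
0 0 0 0 0
0 0 3 0 0
0 0 0 0 0
0 0 0 0 0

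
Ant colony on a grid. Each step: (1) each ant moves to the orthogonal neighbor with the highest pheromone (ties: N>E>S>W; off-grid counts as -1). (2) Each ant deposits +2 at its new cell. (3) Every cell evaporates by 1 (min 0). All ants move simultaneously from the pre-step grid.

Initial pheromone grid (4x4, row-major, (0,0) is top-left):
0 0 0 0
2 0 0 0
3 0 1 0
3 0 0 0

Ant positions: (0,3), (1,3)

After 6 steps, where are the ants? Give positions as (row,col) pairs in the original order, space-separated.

Step 1: ant0:(0,3)->S->(1,3) | ant1:(1,3)->N->(0,3)
  grid max=2 at (2,0)
Step 2: ant0:(1,3)->N->(0,3) | ant1:(0,3)->S->(1,3)
  grid max=2 at (0,3)
Step 3: ant0:(0,3)->S->(1,3) | ant1:(1,3)->N->(0,3)
  grid max=3 at (0,3)
Step 4: ant0:(1,3)->N->(0,3) | ant1:(0,3)->S->(1,3)
  grid max=4 at (0,3)
Step 5: ant0:(0,3)->S->(1,3) | ant1:(1,3)->N->(0,3)
  grid max=5 at (0,3)
Step 6: ant0:(1,3)->N->(0,3) | ant1:(0,3)->S->(1,3)
  grid max=6 at (0,3)

(0,3) (1,3)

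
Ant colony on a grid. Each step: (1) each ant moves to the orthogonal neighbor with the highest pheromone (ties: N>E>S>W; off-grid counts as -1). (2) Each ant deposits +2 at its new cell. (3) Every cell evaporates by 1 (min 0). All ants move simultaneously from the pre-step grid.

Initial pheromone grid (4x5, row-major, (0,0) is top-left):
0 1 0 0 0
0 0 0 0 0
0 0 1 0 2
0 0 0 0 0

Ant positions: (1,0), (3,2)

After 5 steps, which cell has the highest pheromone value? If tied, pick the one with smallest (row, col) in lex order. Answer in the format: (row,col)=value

Step 1: ant0:(1,0)->N->(0,0) | ant1:(3,2)->N->(2,2)
  grid max=2 at (2,2)
Step 2: ant0:(0,0)->E->(0,1) | ant1:(2,2)->N->(1,2)
  grid max=1 at (0,1)
Step 3: ant0:(0,1)->E->(0,2) | ant1:(1,2)->S->(2,2)
  grid max=2 at (2,2)
Step 4: ant0:(0,2)->E->(0,3) | ant1:(2,2)->N->(1,2)
  grid max=1 at (0,3)
Step 5: ant0:(0,3)->E->(0,4) | ant1:(1,2)->S->(2,2)
  grid max=2 at (2,2)
Final grid:
  0 0 0 0 1
  0 0 0 0 0
  0 0 2 0 0
  0 0 0 0 0
Max pheromone 2 at (2,2)

Answer: (2,2)=2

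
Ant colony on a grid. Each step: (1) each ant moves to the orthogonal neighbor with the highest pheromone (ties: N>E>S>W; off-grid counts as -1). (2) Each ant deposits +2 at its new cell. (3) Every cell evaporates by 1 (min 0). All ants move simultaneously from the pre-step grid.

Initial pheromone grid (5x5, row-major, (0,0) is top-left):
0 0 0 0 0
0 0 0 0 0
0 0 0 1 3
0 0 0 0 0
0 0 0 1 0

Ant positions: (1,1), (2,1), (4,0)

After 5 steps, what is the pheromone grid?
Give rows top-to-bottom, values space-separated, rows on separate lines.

After step 1: ants at (0,1),(1,1),(3,0)
  0 1 0 0 0
  0 1 0 0 0
  0 0 0 0 2
  1 0 0 0 0
  0 0 0 0 0
After step 2: ants at (1,1),(0,1),(2,0)
  0 2 0 0 0
  0 2 0 0 0
  1 0 0 0 1
  0 0 0 0 0
  0 0 0 0 0
After step 3: ants at (0,1),(1,1),(1,0)
  0 3 0 0 0
  1 3 0 0 0
  0 0 0 0 0
  0 0 0 0 0
  0 0 0 0 0
After step 4: ants at (1,1),(0,1),(1,1)
  0 4 0 0 0
  0 6 0 0 0
  0 0 0 0 0
  0 0 0 0 0
  0 0 0 0 0
After step 5: ants at (0,1),(1,1),(0,1)
  0 7 0 0 0
  0 7 0 0 0
  0 0 0 0 0
  0 0 0 0 0
  0 0 0 0 0

0 7 0 0 0
0 7 0 0 0
0 0 0 0 0
0 0 0 0 0
0 0 0 0 0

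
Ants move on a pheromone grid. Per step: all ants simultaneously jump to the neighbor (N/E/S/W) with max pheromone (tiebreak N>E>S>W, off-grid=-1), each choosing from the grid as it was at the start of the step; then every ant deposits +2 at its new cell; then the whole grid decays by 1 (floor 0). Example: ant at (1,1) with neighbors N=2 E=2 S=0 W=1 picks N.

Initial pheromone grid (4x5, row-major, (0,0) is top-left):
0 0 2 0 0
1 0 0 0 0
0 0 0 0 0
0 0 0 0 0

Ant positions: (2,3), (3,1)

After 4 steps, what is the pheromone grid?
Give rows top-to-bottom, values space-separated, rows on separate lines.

After step 1: ants at (1,3),(2,1)
  0 0 1 0 0
  0 0 0 1 0
  0 1 0 0 0
  0 0 0 0 0
After step 2: ants at (0,3),(1,1)
  0 0 0 1 0
  0 1 0 0 0
  0 0 0 0 0
  0 0 0 0 0
After step 3: ants at (0,4),(0,1)
  0 1 0 0 1
  0 0 0 0 0
  0 0 0 0 0
  0 0 0 0 0
After step 4: ants at (1,4),(0,2)
  0 0 1 0 0
  0 0 0 0 1
  0 0 0 0 0
  0 0 0 0 0

0 0 1 0 0
0 0 0 0 1
0 0 0 0 0
0 0 0 0 0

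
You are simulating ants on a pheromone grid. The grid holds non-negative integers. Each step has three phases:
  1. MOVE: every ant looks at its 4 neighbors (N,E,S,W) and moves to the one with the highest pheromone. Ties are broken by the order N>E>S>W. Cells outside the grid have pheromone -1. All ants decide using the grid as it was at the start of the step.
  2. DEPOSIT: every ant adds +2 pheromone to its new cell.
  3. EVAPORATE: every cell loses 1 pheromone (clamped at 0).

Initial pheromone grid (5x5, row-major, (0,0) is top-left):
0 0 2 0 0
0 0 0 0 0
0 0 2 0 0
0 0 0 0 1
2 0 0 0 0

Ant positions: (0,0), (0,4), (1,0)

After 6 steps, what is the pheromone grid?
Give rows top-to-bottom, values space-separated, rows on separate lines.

After step 1: ants at (0,1),(1,4),(0,0)
  1 1 1 0 0
  0 0 0 0 1
  0 0 1 0 0
  0 0 0 0 0
  1 0 0 0 0
After step 2: ants at (0,2),(0,4),(0,1)
  0 2 2 0 1
  0 0 0 0 0
  0 0 0 0 0
  0 0 0 0 0
  0 0 0 0 0
After step 3: ants at (0,1),(1,4),(0,2)
  0 3 3 0 0
  0 0 0 0 1
  0 0 0 0 0
  0 0 0 0 0
  0 0 0 0 0
After step 4: ants at (0,2),(0,4),(0,1)
  0 4 4 0 1
  0 0 0 0 0
  0 0 0 0 0
  0 0 0 0 0
  0 0 0 0 0
After step 5: ants at (0,1),(1,4),(0,2)
  0 5 5 0 0
  0 0 0 0 1
  0 0 0 0 0
  0 0 0 0 0
  0 0 0 0 0
After step 6: ants at (0,2),(0,4),(0,1)
  0 6 6 0 1
  0 0 0 0 0
  0 0 0 0 0
  0 0 0 0 0
  0 0 0 0 0

0 6 6 0 1
0 0 0 0 0
0 0 0 0 0
0 0 0 0 0
0 0 0 0 0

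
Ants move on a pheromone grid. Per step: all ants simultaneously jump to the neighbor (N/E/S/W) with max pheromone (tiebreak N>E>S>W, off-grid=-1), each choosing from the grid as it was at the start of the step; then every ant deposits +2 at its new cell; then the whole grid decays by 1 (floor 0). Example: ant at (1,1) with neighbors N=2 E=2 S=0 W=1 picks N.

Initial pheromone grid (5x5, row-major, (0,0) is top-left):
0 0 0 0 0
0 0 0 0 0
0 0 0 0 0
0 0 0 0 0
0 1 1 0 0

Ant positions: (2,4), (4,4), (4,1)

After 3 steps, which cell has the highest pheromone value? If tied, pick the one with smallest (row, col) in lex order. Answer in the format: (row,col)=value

Answer: (1,4)=3

Derivation:
Step 1: ant0:(2,4)->N->(1,4) | ant1:(4,4)->N->(3,4) | ant2:(4,1)->E->(4,2)
  grid max=2 at (4,2)
Step 2: ant0:(1,4)->N->(0,4) | ant1:(3,4)->N->(2,4) | ant2:(4,2)->N->(3,2)
  grid max=1 at (0,4)
Step 3: ant0:(0,4)->S->(1,4) | ant1:(2,4)->N->(1,4) | ant2:(3,2)->S->(4,2)
  grid max=3 at (1,4)
Final grid:
  0 0 0 0 0
  0 0 0 0 3
  0 0 0 0 0
  0 0 0 0 0
  0 0 2 0 0
Max pheromone 3 at (1,4)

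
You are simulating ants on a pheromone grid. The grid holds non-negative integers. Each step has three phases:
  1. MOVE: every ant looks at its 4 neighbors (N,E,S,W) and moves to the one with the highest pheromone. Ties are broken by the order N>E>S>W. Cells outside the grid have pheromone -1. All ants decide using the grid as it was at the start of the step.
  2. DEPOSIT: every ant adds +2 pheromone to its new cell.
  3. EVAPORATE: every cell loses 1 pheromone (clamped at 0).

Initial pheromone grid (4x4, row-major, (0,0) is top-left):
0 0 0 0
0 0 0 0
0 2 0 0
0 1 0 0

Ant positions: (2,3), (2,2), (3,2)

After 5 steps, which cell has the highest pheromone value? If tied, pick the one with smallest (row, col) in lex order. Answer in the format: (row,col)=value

Step 1: ant0:(2,3)->N->(1,3) | ant1:(2,2)->W->(2,1) | ant2:(3,2)->W->(3,1)
  grid max=3 at (2,1)
Step 2: ant0:(1,3)->N->(0,3) | ant1:(2,1)->S->(3,1) | ant2:(3,1)->N->(2,1)
  grid max=4 at (2,1)
Step 3: ant0:(0,3)->S->(1,3) | ant1:(3,1)->N->(2,1) | ant2:(2,1)->S->(3,1)
  grid max=5 at (2,1)
Step 4: ant0:(1,3)->N->(0,3) | ant1:(2,1)->S->(3,1) | ant2:(3,1)->N->(2,1)
  grid max=6 at (2,1)
Step 5: ant0:(0,3)->S->(1,3) | ant1:(3,1)->N->(2,1) | ant2:(2,1)->S->(3,1)
  grid max=7 at (2,1)
Final grid:
  0 0 0 0
  0 0 0 1
  0 7 0 0
  0 6 0 0
Max pheromone 7 at (2,1)

Answer: (2,1)=7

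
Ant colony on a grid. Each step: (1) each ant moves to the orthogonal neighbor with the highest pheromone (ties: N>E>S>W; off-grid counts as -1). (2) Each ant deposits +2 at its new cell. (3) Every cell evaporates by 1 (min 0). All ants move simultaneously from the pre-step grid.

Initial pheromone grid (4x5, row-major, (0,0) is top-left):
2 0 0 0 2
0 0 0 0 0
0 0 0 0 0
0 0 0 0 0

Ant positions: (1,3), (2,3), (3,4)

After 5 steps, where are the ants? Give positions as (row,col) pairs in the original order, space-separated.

Step 1: ant0:(1,3)->N->(0,3) | ant1:(2,3)->N->(1,3) | ant2:(3,4)->N->(2,4)
  grid max=1 at (0,0)
Step 2: ant0:(0,3)->E->(0,4) | ant1:(1,3)->N->(0,3) | ant2:(2,4)->N->(1,4)
  grid max=2 at (0,3)
Step 3: ant0:(0,4)->W->(0,3) | ant1:(0,3)->E->(0,4) | ant2:(1,4)->N->(0,4)
  grid max=5 at (0,4)
Step 4: ant0:(0,3)->E->(0,4) | ant1:(0,4)->W->(0,3) | ant2:(0,4)->W->(0,3)
  grid max=6 at (0,3)
Step 5: ant0:(0,4)->W->(0,3) | ant1:(0,3)->E->(0,4) | ant2:(0,3)->E->(0,4)
  grid max=9 at (0,4)

(0,3) (0,4) (0,4)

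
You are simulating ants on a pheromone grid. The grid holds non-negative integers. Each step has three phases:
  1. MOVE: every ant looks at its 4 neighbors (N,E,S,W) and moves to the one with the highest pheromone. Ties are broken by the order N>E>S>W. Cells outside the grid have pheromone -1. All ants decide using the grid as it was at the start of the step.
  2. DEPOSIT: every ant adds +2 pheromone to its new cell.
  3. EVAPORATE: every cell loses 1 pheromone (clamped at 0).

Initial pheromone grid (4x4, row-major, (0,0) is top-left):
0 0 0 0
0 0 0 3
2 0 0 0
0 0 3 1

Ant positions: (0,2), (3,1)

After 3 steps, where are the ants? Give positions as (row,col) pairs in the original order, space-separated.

Step 1: ant0:(0,2)->E->(0,3) | ant1:(3,1)->E->(3,2)
  grid max=4 at (3,2)
Step 2: ant0:(0,3)->S->(1,3) | ant1:(3,2)->N->(2,2)
  grid max=3 at (1,3)
Step 3: ant0:(1,3)->N->(0,3) | ant1:(2,2)->S->(3,2)
  grid max=4 at (3,2)

(0,3) (3,2)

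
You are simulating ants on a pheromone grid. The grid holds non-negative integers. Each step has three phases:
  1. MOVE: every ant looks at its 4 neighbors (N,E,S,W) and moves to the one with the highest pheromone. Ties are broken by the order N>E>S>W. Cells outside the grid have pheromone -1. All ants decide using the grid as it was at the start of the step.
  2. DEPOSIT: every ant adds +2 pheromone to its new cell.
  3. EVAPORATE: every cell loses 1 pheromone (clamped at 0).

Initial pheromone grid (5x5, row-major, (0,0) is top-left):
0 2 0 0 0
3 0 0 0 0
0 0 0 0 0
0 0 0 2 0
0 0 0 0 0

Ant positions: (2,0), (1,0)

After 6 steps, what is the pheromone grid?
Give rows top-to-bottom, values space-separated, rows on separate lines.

After step 1: ants at (1,0),(0,0)
  1 1 0 0 0
  4 0 0 0 0
  0 0 0 0 0
  0 0 0 1 0
  0 0 0 0 0
After step 2: ants at (0,0),(1,0)
  2 0 0 0 0
  5 0 0 0 0
  0 0 0 0 0
  0 0 0 0 0
  0 0 0 0 0
After step 3: ants at (1,0),(0,0)
  3 0 0 0 0
  6 0 0 0 0
  0 0 0 0 0
  0 0 0 0 0
  0 0 0 0 0
After step 4: ants at (0,0),(1,0)
  4 0 0 0 0
  7 0 0 0 0
  0 0 0 0 0
  0 0 0 0 0
  0 0 0 0 0
After step 5: ants at (1,0),(0,0)
  5 0 0 0 0
  8 0 0 0 0
  0 0 0 0 0
  0 0 0 0 0
  0 0 0 0 0
After step 6: ants at (0,0),(1,0)
  6 0 0 0 0
  9 0 0 0 0
  0 0 0 0 0
  0 0 0 0 0
  0 0 0 0 0

6 0 0 0 0
9 0 0 0 0
0 0 0 0 0
0 0 0 0 0
0 0 0 0 0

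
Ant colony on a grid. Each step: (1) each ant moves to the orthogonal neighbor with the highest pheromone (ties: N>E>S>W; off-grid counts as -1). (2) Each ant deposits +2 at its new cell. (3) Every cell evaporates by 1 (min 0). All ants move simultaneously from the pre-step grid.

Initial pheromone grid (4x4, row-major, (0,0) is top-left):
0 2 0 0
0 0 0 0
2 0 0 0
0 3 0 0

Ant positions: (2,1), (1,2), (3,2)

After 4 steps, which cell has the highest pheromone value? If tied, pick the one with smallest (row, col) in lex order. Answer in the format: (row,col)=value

Step 1: ant0:(2,1)->S->(3,1) | ant1:(1,2)->N->(0,2) | ant2:(3,2)->W->(3,1)
  grid max=6 at (3,1)
Step 2: ant0:(3,1)->N->(2,1) | ant1:(0,2)->W->(0,1) | ant2:(3,1)->N->(2,1)
  grid max=5 at (3,1)
Step 3: ant0:(2,1)->S->(3,1) | ant1:(0,1)->E->(0,2) | ant2:(2,1)->S->(3,1)
  grid max=8 at (3,1)
Step 4: ant0:(3,1)->N->(2,1) | ant1:(0,2)->W->(0,1) | ant2:(3,1)->N->(2,1)
  grid max=7 at (3,1)
Final grid:
  0 2 0 0
  0 0 0 0
  0 5 0 0
  0 7 0 0
Max pheromone 7 at (3,1)

Answer: (3,1)=7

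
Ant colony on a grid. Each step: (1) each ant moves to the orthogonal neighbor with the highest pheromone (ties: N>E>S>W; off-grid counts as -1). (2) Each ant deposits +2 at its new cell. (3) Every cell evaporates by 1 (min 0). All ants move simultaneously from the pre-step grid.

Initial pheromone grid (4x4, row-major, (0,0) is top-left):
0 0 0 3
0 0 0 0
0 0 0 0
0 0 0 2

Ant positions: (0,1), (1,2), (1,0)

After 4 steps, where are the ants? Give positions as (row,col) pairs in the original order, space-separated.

Step 1: ant0:(0,1)->E->(0,2) | ant1:(1,2)->N->(0,2) | ant2:(1,0)->N->(0,0)
  grid max=3 at (0,2)
Step 2: ant0:(0,2)->E->(0,3) | ant1:(0,2)->E->(0,3) | ant2:(0,0)->E->(0,1)
  grid max=5 at (0,3)
Step 3: ant0:(0,3)->W->(0,2) | ant1:(0,3)->W->(0,2) | ant2:(0,1)->E->(0,2)
  grid max=7 at (0,2)
Step 4: ant0:(0,2)->E->(0,3) | ant1:(0,2)->E->(0,3) | ant2:(0,2)->E->(0,3)
  grid max=9 at (0,3)

(0,3) (0,3) (0,3)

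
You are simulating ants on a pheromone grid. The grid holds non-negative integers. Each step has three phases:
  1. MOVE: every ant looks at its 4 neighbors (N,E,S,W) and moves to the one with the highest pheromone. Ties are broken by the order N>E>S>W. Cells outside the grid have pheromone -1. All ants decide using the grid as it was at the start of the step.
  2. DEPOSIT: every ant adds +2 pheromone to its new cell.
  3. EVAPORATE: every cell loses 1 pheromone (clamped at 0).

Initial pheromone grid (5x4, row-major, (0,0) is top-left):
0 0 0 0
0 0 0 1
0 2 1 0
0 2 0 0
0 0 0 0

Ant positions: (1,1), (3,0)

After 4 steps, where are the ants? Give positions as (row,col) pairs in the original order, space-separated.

Step 1: ant0:(1,1)->S->(2,1) | ant1:(3,0)->E->(3,1)
  grid max=3 at (2,1)
Step 2: ant0:(2,1)->S->(3,1) | ant1:(3,1)->N->(2,1)
  grid max=4 at (2,1)
Step 3: ant0:(3,1)->N->(2,1) | ant1:(2,1)->S->(3,1)
  grid max=5 at (2,1)
Step 4: ant0:(2,1)->S->(3,1) | ant1:(3,1)->N->(2,1)
  grid max=6 at (2,1)

(3,1) (2,1)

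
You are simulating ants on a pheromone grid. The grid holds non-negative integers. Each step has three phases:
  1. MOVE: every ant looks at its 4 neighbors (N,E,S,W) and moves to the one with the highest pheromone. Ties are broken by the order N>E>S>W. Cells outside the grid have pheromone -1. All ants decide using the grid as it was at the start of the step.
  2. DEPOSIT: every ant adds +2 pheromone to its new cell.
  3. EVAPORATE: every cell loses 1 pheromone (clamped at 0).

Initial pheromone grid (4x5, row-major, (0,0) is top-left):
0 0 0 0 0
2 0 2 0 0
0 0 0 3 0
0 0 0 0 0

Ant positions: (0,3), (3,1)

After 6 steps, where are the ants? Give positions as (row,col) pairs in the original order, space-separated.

Step 1: ant0:(0,3)->E->(0,4) | ant1:(3,1)->N->(2,1)
  grid max=2 at (2,3)
Step 2: ant0:(0,4)->S->(1,4) | ant1:(2,1)->N->(1,1)
  grid max=1 at (1,1)
Step 3: ant0:(1,4)->N->(0,4) | ant1:(1,1)->N->(0,1)
  grid max=1 at (0,1)
Step 4: ant0:(0,4)->S->(1,4) | ant1:(0,1)->E->(0,2)
  grid max=1 at (0,2)
Step 5: ant0:(1,4)->N->(0,4) | ant1:(0,2)->E->(0,3)
  grid max=1 at (0,3)
Step 6: ant0:(0,4)->W->(0,3) | ant1:(0,3)->E->(0,4)
  grid max=2 at (0,3)

(0,3) (0,4)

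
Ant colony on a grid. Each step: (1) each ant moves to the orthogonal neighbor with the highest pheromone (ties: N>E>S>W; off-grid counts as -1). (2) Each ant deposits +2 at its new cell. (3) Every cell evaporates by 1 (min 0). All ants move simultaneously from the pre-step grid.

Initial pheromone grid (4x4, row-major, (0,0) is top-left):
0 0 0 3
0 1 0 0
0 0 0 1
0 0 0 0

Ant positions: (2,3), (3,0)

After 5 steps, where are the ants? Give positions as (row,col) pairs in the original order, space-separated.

Step 1: ant0:(2,3)->N->(1,3) | ant1:(3,0)->N->(2,0)
  grid max=2 at (0,3)
Step 2: ant0:(1,3)->N->(0,3) | ant1:(2,0)->N->(1,0)
  grid max=3 at (0,3)
Step 3: ant0:(0,3)->S->(1,3) | ant1:(1,0)->N->(0,0)
  grid max=2 at (0,3)
Step 4: ant0:(1,3)->N->(0,3) | ant1:(0,0)->E->(0,1)
  grid max=3 at (0,3)
Step 5: ant0:(0,3)->S->(1,3) | ant1:(0,1)->E->(0,2)
  grid max=2 at (0,3)

(1,3) (0,2)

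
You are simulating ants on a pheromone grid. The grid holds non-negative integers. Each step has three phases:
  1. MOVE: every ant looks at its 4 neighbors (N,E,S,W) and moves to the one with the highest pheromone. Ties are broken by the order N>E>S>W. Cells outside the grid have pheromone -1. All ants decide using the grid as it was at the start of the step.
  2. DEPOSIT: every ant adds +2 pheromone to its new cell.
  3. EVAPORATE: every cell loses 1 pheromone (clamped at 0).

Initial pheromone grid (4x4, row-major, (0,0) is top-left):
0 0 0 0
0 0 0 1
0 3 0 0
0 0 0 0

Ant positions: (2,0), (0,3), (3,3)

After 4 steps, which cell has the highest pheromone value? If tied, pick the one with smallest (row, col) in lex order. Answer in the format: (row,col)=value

Step 1: ant0:(2,0)->E->(2,1) | ant1:(0,3)->S->(1,3) | ant2:(3,3)->N->(2,3)
  grid max=4 at (2,1)
Step 2: ant0:(2,1)->N->(1,1) | ant1:(1,3)->S->(2,3) | ant2:(2,3)->N->(1,3)
  grid max=3 at (1,3)
Step 3: ant0:(1,1)->S->(2,1) | ant1:(2,3)->N->(1,3) | ant2:(1,3)->S->(2,3)
  grid max=4 at (1,3)
Step 4: ant0:(2,1)->N->(1,1) | ant1:(1,3)->S->(2,3) | ant2:(2,3)->N->(1,3)
  grid max=5 at (1,3)
Final grid:
  0 0 0 0
  0 1 0 5
  0 3 0 4
  0 0 0 0
Max pheromone 5 at (1,3)

Answer: (1,3)=5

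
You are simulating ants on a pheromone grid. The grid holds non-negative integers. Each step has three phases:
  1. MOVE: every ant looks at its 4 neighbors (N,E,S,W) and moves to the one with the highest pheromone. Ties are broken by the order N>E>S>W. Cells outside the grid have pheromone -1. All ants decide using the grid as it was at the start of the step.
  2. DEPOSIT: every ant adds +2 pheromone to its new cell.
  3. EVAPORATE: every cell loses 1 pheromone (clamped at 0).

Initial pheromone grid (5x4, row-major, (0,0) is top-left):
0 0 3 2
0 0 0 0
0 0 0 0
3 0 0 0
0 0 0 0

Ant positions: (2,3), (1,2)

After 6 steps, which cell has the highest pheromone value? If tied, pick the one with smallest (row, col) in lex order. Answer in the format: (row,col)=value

Step 1: ant0:(2,3)->N->(1,3) | ant1:(1,2)->N->(0,2)
  grid max=4 at (0,2)
Step 2: ant0:(1,3)->N->(0,3) | ant1:(0,2)->E->(0,3)
  grid max=4 at (0,3)
Step 3: ant0:(0,3)->W->(0,2) | ant1:(0,3)->W->(0,2)
  grid max=6 at (0,2)
Step 4: ant0:(0,2)->E->(0,3) | ant1:(0,2)->E->(0,3)
  grid max=6 at (0,3)
Step 5: ant0:(0,3)->W->(0,2) | ant1:(0,3)->W->(0,2)
  grid max=8 at (0,2)
Step 6: ant0:(0,2)->E->(0,3) | ant1:(0,2)->E->(0,3)
  grid max=8 at (0,3)
Final grid:
  0 0 7 8
  0 0 0 0
  0 0 0 0
  0 0 0 0
  0 0 0 0
Max pheromone 8 at (0,3)

Answer: (0,3)=8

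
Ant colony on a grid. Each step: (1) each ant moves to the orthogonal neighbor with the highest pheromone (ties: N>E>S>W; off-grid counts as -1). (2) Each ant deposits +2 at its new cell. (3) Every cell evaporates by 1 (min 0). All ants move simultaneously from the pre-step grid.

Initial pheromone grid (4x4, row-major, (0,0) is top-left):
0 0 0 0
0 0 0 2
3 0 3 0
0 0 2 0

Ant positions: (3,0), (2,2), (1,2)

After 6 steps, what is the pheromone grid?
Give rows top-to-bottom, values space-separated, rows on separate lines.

After step 1: ants at (2,0),(3,2),(2,2)
  0 0 0 0
  0 0 0 1
  4 0 4 0
  0 0 3 0
After step 2: ants at (1,0),(2,2),(3,2)
  0 0 0 0
  1 0 0 0
  3 0 5 0
  0 0 4 0
After step 3: ants at (2,0),(3,2),(2,2)
  0 0 0 0
  0 0 0 0
  4 0 6 0
  0 0 5 0
After step 4: ants at (1,0),(2,2),(3,2)
  0 0 0 0
  1 0 0 0
  3 0 7 0
  0 0 6 0
After step 5: ants at (2,0),(3,2),(2,2)
  0 0 0 0
  0 0 0 0
  4 0 8 0
  0 0 7 0
After step 6: ants at (1,0),(2,2),(3,2)
  0 0 0 0
  1 0 0 0
  3 0 9 0
  0 0 8 0

0 0 0 0
1 0 0 0
3 0 9 0
0 0 8 0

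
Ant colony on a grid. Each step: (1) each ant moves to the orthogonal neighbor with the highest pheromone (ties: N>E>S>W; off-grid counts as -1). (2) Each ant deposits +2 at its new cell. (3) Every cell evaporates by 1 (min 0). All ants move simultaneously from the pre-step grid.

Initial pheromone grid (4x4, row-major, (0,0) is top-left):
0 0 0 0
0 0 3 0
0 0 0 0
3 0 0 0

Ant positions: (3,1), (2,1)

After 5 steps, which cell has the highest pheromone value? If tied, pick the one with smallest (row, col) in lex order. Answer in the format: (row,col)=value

Step 1: ant0:(3,1)->W->(3,0) | ant1:(2,1)->N->(1,1)
  grid max=4 at (3,0)
Step 2: ant0:(3,0)->N->(2,0) | ant1:(1,1)->E->(1,2)
  grid max=3 at (1,2)
Step 3: ant0:(2,0)->S->(3,0) | ant1:(1,2)->N->(0,2)
  grid max=4 at (3,0)
Step 4: ant0:(3,0)->N->(2,0) | ant1:(0,2)->S->(1,2)
  grid max=3 at (1,2)
Step 5: ant0:(2,0)->S->(3,0) | ant1:(1,2)->N->(0,2)
  grid max=4 at (3,0)
Final grid:
  0 0 1 0
  0 0 2 0
  0 0 0 0
  4 0 0 0
Max pheromone 4 at (3,0)

Answer: (3,0)=4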